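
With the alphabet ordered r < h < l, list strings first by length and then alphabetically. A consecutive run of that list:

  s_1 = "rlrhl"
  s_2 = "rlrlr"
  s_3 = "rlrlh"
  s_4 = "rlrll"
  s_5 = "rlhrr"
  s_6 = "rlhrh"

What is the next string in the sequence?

The successor of rlhrh increments the rightmost position that isn't already l and resets every position after it to r.

rlhrl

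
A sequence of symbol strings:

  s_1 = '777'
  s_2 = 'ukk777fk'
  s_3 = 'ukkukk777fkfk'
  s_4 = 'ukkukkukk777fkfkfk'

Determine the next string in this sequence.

ukkukkukkukk777fkfkfkfk

Each term wraps the previous one in ukk on the left and fk on the right.
One more step from ukkukkukk777fkfkfk gives the answer.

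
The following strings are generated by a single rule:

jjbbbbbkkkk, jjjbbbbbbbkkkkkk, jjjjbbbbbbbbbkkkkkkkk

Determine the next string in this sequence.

The n-th term is n j's then 2n+1 b's then 2n k's, where the shown terms are n = 2, 3, 4.
At n = 5 the blocks have lengths 5, 11, 10.

jjjjjbbbbbbbbbbbkkkkkkkkkk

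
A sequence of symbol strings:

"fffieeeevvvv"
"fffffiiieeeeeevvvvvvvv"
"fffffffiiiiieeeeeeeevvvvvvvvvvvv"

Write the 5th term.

fffffffffffiiiiiiiiieeeeeeeeeeeevvvvvvvvvvvvvvvvvvvv

Term n consists of 2n+1 f's, followed by 2n-1 i's, followed by 2n+2 e's, followed by 4n v's (n = 1, 2, …).
Setting n = 5 gives 11, 9, 12, 20 characters in each block.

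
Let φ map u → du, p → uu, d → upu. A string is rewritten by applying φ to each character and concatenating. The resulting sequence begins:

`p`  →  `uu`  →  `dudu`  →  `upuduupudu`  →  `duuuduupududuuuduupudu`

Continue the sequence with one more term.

upudududuupududuuuduupuduupudududuupududuuuduupudu

φ(duuuduupududuuuduupudu) expands symbol-by-symbol to upu du du du upu du du uu du upu du upu du du du upu du du uu du upu du; joining the 22 pieces gives the next term.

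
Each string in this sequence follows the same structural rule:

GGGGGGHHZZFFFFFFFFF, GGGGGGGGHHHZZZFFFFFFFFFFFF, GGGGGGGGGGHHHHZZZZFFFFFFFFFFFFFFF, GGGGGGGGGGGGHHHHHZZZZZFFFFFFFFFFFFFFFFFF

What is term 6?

Term n consists of 2n+2 G's, followed by n H's, followed by n Z's, followed by 3n+3 F's, where the shown terms are n = 2, 3, 4, 5.
At n = 7 the blocks have lengths 16, 7, 7, 24.

GGGGGGGGGGGGGGGGHHHHHHHZZZZZZZFFFFFFFFFFFFFFFFFFFFFFFF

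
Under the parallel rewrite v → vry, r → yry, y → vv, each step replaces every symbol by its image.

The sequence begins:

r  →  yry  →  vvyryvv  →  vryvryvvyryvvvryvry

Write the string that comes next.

vryyryvvvryyryvvvryvryvvyryvvvryvryvryyryvvvryyryvv

Applying the rule to each of the 19 symbols of vryvryvvyryvvvryvry gives the pieces vry yry vv vry yry vv vry vry vv yry vv vry vry vry yry vv vry yry vv, which concatenate to the answer.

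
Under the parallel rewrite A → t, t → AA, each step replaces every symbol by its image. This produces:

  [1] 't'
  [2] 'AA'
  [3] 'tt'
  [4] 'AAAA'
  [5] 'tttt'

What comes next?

AAAAAAAA

Rewriting each symbol of tttt: t→AA, t→AA, t→AA, t→AA, which concatenates to AA AA AA AA.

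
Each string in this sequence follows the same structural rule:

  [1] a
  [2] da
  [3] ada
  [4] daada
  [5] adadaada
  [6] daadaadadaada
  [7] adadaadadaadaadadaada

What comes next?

daadaadadaadaadadaadadaadaadadaada

This is a Fibonacci-style word recurrence s(k) = s(k−2)·s(k−1): e.g. a·da = ada.
Continuing: daadaadadaada · adadaadadaadaadadaada gives term 8.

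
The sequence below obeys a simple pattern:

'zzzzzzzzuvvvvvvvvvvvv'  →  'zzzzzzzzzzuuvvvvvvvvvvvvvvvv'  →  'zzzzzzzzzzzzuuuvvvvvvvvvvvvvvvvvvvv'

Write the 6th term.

zzzzzzzzzzzzzzzzzzuuuuuuvvvvvvvvvvvvvvvvvvvvvvvvvvvvvvvv

Each string has the form z^{2n+2} u^{n-2} v^{4n}, where the shown terms are n = 3, 4, 5.
At n = 8 the blocks have lengths 18, 6, 32.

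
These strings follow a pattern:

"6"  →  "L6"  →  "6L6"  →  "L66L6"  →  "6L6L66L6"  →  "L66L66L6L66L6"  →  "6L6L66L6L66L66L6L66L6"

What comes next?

Each term (from the third on) is the two preceding terms concatenated in order: term 3 = 6·L6 = 6L6.
Continuing: L66L66L6L66L6 · 6L6L66L6L66L66L6L66L6 gives term 8.

L66L66L6L66L66L6L66L6L66L66L6L66L6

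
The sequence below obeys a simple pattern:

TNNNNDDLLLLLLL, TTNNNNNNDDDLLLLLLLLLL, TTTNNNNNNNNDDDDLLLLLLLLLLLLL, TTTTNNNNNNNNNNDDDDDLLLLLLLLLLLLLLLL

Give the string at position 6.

TTTTTTNNNNNNNNNNNNNNDDDDDDDLLLLLLLLLLLLLLLLLLLLLL

Term n consists of n-1 T's, followed by 2n N's, followed by n D's, followed by 3n+1 L's, where the shown terms are n = 2, 3, 4, 5.
For term 6, n = 7, so the run lengths are 6, 14, 7, 22.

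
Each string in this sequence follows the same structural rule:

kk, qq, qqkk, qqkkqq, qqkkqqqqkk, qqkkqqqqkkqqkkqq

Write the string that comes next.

qqkkqqqqkkqqkkqqqqkkqqqqkk

From term 3 onward, concatenate the last term with the second-to-last: qq·kk = qqkk, qqkk·qq = qqkkqq, …
Continuing: qqkkqqqqkkqqkkqq · qqkkqqqqkk gives term 7.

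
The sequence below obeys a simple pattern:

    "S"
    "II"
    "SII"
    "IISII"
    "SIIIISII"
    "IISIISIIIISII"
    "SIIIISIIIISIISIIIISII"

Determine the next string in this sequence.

Each term (from the third on) is the two preceding terms concatenated in order: term 3 = S·II = SII.
The next term joins IISIISIIIISII and SIIIISIIIISIISIIIISII.

IISIISIIIISIISIIIISIIIISIISIIIISII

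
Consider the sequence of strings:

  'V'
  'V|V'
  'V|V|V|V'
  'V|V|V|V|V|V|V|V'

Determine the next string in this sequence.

Every step duplicates the string with '|' between the halves.
Doubling V|V|V|V|V|V|V|V with '|' between the halves:

V|V|V|V|V|V|V|V|V|V|V|V|V|V|V|V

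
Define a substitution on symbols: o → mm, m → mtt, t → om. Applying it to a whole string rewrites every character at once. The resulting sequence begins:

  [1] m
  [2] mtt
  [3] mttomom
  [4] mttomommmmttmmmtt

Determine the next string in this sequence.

φ(mttomommmmttmmmtt) expands symbol-by-symbol to mtt om om mm mtt mm mtt mtt mtt mtt om om mtt mtt mtt om om; joining the 17 pieces gives the next term.

mttomommmmttmmmttmttmttmttomommttmttmttomom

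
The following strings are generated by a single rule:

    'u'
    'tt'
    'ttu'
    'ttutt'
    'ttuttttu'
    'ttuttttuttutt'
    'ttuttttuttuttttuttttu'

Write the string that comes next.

From term 3 onward, concatenate the last term with the second-to-last: tt·u = ttu, ttu·tt = ttutt, …
Continuing: ttuttttuttuttttuttttu · ttuttttuttutt gives term 8.

ttuttttuttuttttuttttuttuttttuttutt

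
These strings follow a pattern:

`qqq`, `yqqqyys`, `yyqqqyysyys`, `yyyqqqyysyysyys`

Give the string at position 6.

yyyyyqqqyysyysyysyysyys

s(k+1) = y·s(k)·yys, so each term gains y as a prefix and yys as a suffix.
From yyyqqqyysyysyys, 2 further steps: yyyqqqyysyysyys → yyyyqqqyysyysyysyys → (answer).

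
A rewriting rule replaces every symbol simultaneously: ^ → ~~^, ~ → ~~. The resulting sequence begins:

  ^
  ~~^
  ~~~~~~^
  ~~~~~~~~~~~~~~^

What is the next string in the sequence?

Rewriting the 15 symbols of ~~~~~~~~~~~~~~^ one by one yields ~~ ~~ ~~ ~~ ~~ ~~ ~~ ~~ ~~ ~~ ~~ ~~ ~~ ~~ ~~^; concatenated:

~~~~~~~~~~~~~~~~~~~~~~~~~~~~~~^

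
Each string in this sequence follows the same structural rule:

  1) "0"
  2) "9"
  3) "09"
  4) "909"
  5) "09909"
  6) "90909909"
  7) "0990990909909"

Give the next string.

909099090990990909909

Each term (from the third on) is the two preceding terms concatenated in order: term 3 = 0·9 = 09.
The next term joins 90909909 and 0990990909909.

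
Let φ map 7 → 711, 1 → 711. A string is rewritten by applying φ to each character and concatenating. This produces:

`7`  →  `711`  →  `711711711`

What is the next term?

Expanding 711711711: 7→711, 1→711, 1→711, 7→711, 1→711, 1→711, 7→711, 1→711, 1→711. Concatenated: 711 711 711 711 711 711 711 711 711.

711711711711711711711711711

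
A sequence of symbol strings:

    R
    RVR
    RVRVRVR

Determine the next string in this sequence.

RVRVRVRVRVRVRVR

s(k+1) = s(k)·V·s(k) — each term doubles the last with 'V' between the halves.
One more doubling of RVRVRVR gives the answer.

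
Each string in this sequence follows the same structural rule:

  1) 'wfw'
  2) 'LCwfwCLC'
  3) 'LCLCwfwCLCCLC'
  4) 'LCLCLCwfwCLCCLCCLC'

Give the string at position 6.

LCLCLCLCLCwfwCLCCLCCLCCLCCLC

Every step adds LC to the front and CLC to the end of the previous string.
From LCLCLCwfwCLCCLCCLC, 2 further steps: LCLCLCwfwCLCCLCCLC → LCLCLCLCwfwCLCCLCCLCCLC → (answer).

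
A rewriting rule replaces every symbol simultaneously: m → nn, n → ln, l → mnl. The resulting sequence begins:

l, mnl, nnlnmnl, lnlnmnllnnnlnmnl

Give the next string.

mnllnmnllnnnlnmnlmnllnlnlnmnllnnnlnmnl

Replace each of the 16 characters of lnlnmnllnnnlnmnl in place — mnl ln mnl ln nn ln mnl mnl ln ln ln mnl ln nn ln mnl — and concatenate.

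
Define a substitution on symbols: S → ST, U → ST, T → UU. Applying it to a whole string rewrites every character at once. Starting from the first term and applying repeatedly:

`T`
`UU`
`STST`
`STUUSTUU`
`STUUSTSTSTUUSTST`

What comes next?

φ(STUUSTSTSTUUSTST) expands symbol-by-symbol to ST UU ST ST ST UU ST UU ST UU ST ST ST UU ST UU; joining the 16 pieces gives the next term.

STUUSTSTSTUUSTUUSTUUSTSTSTUUSTUU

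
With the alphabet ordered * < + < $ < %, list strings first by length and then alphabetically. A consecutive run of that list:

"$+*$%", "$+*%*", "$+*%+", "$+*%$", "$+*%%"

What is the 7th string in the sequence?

$++*+

Continuing the enumeration 2 steps past $+*%%: $+*%% → $++** → (answer).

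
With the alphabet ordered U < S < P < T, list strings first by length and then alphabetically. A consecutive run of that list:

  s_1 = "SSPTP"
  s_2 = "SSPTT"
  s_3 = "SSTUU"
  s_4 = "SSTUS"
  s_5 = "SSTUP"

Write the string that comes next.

Treat SSTUP as a base-4 numeral over the given alphabet and add one, carrying through any trailing T's.

SSTUT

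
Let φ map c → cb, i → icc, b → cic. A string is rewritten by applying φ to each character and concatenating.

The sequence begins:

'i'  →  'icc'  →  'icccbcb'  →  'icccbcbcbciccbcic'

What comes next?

φ(icccbcbcbciccbcic) expands symbol-by-symbol to icc cb cb cb cic cb cic cb cic cb icc cb cb cic cb icc cb; joining the 17 pieces gives the next term.

icccbcbcbciccbciccbciccbicccbcbciccbicccb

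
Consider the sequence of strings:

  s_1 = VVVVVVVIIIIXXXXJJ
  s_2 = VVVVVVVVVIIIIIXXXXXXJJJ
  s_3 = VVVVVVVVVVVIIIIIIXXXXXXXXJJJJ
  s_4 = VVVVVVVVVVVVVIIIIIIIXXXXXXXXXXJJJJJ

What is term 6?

VVVVVVVVVVVVVVVVVIIIIIIIIIXXXXXXXXXXXXXXJJJJJJJ

Reading off run lengths: V runs 7, 9, 11, 13; I runs 4, 5, 6, 7; X runs 4, 6, 8, 10; J runs 2, 3, 4, 5 — each is linear in n, where the shown terms are n = 3, 4, 5, 6.
For term 6, n = 8, so the run lengths are 17, 9, 14, 7.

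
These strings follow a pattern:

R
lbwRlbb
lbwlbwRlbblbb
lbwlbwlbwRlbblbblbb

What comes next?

s(k+1) = lbw·s(k)·lbb, so each term gains lbw as a prefix and lbb as a suffix.
Applying this once more to lbwlbwlbwRlbblbblbb:

lbwlbwlbwlbwRlbblbblbblbb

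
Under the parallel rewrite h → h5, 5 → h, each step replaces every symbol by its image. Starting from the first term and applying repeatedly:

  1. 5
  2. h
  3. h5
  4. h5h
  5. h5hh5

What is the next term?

Rewriting each symbol of h5hh5: h→h5, 5→h, h→h5, h→h5, 5→h, which concatenates to h5 h h5 h5 h.

h5hh5h5h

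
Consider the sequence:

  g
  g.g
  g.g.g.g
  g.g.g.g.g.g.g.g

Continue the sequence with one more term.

Each string is two copies of the previous one joined by '.'.
Doubling g.g.g.g.g.g.g.g with '.' between the halves:

g.g.g.g.g.g.g.g.g.g.g.g.g.g.g.g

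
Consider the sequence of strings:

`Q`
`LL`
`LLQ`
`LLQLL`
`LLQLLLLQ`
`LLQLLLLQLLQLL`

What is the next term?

Each term (from the third on) is the previous term followed by the one before it: term 3 = LL·Q = LLQ.
The next term joins LLQLLLLQLLQLL and LLQLLLLQ.

LLQLLLLQLLQLLLLQLLLLQ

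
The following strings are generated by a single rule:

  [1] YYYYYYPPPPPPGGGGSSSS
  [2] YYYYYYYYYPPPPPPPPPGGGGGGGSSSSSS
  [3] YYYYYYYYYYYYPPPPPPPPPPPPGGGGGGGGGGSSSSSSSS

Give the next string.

Term n consists of 3n Y's, followed by 3n P's, followed by 3n-2 G's, followed by 2n S's, where the shown terms are n = 2, 3, 4.
Setting n = 5 gives 15, 15, 13, 10 characters in each block.

YYYYYYYYYYYYYYYPPPPPPPPPPPPPPPGGGGGGGGGGGGGSSSSSSSSSS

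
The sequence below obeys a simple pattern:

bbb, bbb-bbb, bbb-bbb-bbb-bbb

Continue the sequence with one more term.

Each string is two copies of the previous one joined by '-'.
Doubling bbb-bbb-bbb-bbb with '-' between the halves:

bbb-bbb-bbb-bbb-bbb-bbb-bbb-bbb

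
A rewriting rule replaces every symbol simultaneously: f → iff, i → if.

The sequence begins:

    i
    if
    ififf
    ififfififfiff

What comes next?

Replace each of the 13 characters of ififfififfiff in place — if iff if iff iff if iff if iff iff if iff iff — and concatenate.

ififfififfiffififfififfiffififfiff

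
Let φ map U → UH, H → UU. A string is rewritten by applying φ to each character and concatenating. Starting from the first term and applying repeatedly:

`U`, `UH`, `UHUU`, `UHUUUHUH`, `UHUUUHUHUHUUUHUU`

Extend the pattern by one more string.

φ(UHUUUHUHUHUUUHUU) expands symbol-by-symbol to UH UU UH UH UH UU UH UU UH UU UH UH UH UU UH UH; joining the 16 pieces gives the next term.

UHUUUHUHUHUUUHUUUHUUUHUHUHUUUHUH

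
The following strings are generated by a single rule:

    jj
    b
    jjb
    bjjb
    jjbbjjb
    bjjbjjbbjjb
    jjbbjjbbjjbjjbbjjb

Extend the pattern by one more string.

bjjbjjbbjjbjjbbjjbbjjbjjbbjjb

From term 3 onward, concatenate the second-to-last term with the last: jj·b = jjb, b·jjb = bjjb, …
So term 8 is bjjbjjbbjjb·jjbbjjbbjjbjjbbjjb.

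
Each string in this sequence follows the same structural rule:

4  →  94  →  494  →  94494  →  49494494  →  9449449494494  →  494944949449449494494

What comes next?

9449449494494494944949449449494494

Each term (from the third on) is the two preceding terms concatenated in order: term 3 = 4·94 = 494.
The next term joins 9449449494494 and 494944949449449494494.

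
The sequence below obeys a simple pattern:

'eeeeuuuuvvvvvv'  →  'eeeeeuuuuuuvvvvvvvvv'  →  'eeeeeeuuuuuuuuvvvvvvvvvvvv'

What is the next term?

eeeeeeeuuuuuuuuuuvvvvvvvvvvvvvvv

Each string has the form e^{n+2} u^{2n} v^{3n}, where the shown terms are n = 2, 3, 4.
For the next term, n = 5, so the run lengths are 7, 10, 15.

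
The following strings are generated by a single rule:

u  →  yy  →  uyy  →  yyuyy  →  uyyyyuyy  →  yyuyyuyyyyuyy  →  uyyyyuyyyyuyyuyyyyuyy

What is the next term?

yyuyyuyyyyuyyuyyyyuyyyyuyyuyyyyuyy

Each term (from the third on) is the two preceding terms concatenated in order: term 3 = u·yy = uyy.
So term 8 is yyuyyuyyyyuyy·uyyyyuyyyyuyyuyyyyuyy.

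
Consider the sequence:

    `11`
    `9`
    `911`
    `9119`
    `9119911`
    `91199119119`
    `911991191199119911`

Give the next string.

From term 3 onward, concatenate the last term with the second-to-last: 9·11 = 911, 911·9 = 9119, …
So term 8 is 911991191199119911·91199119119.

91199119119911991191199119119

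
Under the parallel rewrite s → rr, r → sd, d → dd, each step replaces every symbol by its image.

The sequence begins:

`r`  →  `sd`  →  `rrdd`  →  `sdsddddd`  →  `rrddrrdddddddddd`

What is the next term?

sdsdddddsdsddddddddddddddddddddd

Applying the rule to each of the 16 symbols of rrddrrdddddddddd gives the pieces sd sd dd dd sd sd dd dd dd dd dd dd dd dd dd dd, which concatenate to the answer.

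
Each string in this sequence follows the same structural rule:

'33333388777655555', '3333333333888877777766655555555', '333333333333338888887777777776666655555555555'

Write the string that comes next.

33333333333333333388888888777777777777666666655555555555555

Each string has the form 3^{4n+2} 8^{2n} 7^{3n} 6^{2n-1} 5^{3n+2} (n = 1, 2, …).
At n = 4 the blocks have lengths 18, 8, 12, 7, 14.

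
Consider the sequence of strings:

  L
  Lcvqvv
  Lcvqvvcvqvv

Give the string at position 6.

Each term is the previous one with cvqvv appended.
From Lcvqvvcvqvv, 3 further steps: Lcvqvvcvqvv → Lcvqvvcvqvvcvqvv → Lcvqvvcvqvvcvqvvcvqvv → (answer).

Lcvqvvcvqvvcvqvvcvqvvcvqvv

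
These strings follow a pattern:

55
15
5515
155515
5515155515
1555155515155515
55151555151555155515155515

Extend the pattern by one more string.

From term 3 onward, concatenate the second-to-last term with the last: 55·15 = 5515, 15·5515 = 155515, …
So term 8 is 1555155515155515·55151555151555155515155515.

155515551515551555151555151555155515155515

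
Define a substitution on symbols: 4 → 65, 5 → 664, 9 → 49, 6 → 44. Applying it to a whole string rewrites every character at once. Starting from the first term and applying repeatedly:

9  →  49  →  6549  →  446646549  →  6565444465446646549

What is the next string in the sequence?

φ(6565444465446646549) expands symbol-by-symbol to 44 664 44 664 65 65 65 65 44 664 65 65 44 44 65 44 664 65 49; joining the 19 pieces gives the next term.

446644466465656565446646565444465446646549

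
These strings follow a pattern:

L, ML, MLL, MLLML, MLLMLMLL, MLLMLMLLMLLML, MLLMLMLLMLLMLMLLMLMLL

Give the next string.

Each term (from the third on) is the previous term followed by the one before it: term 3 = ML·L = MLL.
Continuing: MLLMLMLLMLLMLMLLMLMLL · MLLMLMLLMLLML gives term 8.

MLLMLMLLMLLMLMLLMLMLLMLLMLMLLMLLML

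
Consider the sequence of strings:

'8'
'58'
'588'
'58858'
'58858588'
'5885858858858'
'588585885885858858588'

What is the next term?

From term 3 onward, concatenate the last term with the second-to-last: 58·8 = 588, 588·58 = 58858, …
So term 8 is 588585885885858858588·5885858858858.

5885858858858588585885885858858858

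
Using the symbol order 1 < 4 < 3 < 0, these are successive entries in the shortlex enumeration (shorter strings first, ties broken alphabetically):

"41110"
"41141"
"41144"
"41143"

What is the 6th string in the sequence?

Stepping forward 2 times from 41143: 41143 → 41140, then the target.

41131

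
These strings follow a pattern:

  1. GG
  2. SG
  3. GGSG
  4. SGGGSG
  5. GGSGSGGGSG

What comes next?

Each term (from the third on) is the two preceding terms concatenated in order: term 3 = GG·SG = GGSG.
The next term joins SGGGSG and GGSGSGGGSG.

SGGGSGGGSGSGGGSG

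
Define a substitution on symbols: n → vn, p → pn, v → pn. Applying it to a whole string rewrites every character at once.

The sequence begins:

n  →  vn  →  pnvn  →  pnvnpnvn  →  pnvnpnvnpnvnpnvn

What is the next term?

φ(pnvnpnvnpnvnpnvn) expands symbol-by-symbol to pn vn pn vn pn vn pn vn pn vn pn vn pn vn pn vn; joining the 16 pieces gives the next term.

pnvnpnvnpnvnpnvnpnvnpnvnpnvnpnvn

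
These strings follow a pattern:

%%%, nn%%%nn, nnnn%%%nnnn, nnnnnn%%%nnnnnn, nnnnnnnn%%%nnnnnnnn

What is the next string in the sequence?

Each term wraps the previous one in nn on the left and nn on the right.
Applying this once more to nnnnnnnn%%%nnnnnnnn:

nnnnnnnnnn%%%nnnnnnnnnn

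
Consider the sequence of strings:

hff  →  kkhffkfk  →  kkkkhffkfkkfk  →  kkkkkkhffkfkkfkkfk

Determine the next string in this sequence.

Each term wraps the previous one in kk on the left and kfk on the right.
One more step from kkkkkkhffkfkkfkkfk gives the answer.

kkkkkkkkhffkfkkfkkfkkfk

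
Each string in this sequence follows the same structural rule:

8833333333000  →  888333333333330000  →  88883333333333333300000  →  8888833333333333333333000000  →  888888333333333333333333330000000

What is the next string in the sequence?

The n-th term is n 8's then 3n+2 3's then n+1 0's, where the shown terms are n = 2, 3, 4, 5, 6.
At n = 7 the blocks have lengths 7, 23, 8.

88888883333333333333333333333300000000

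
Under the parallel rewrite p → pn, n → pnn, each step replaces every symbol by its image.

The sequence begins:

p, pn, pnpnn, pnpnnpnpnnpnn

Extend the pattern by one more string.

pnpnnpnpnnpnnpnpnnpnpnnpnnpnpnnpnn

φ(pnpnnpnpnnpnn) expands symbol-by-symbol to pn pnn pn pnn pnn pn pnn pn pnn pnn pn pnn pnn; joining the 13 pieces gives the next term.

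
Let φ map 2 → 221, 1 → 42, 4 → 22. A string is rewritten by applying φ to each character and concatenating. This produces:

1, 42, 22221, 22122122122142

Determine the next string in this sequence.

2212214222122142221221422212214222221

φ(22122122122142) expands symbol-by-symbol to 221 221 42 221 221 42 221 221 42 221 221 42 22 221; joining the 14 pieces gives the next term.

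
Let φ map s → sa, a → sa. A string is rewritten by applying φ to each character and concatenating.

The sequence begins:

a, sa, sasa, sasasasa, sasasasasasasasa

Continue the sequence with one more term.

Applying the rule to each of the 16 symbols of sasasasasasasasa gives the pieces sa sa sa sa sa sa sa sa sa sa sa sa sa sa sa sa, which concatenate to the answer.

sasasasasasasasasasasasasasasasa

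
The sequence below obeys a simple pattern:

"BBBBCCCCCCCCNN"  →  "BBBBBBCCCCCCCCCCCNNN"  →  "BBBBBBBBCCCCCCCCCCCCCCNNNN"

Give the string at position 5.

BBBBBBBBBBBBCCCCCCCCCCCCCCCCCCCCNNNNNN

Term n consists of 2n B's, followed by 3n+2 C's, followed by n N's, where the shown terms are n = 2, 3, 4.
At n = 6 the blocks have lengths 12, 20, 6.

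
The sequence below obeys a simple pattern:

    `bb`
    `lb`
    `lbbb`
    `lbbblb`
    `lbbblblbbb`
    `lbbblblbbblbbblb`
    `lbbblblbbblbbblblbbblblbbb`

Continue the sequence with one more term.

From term 3 onward, concatenate the last term with the second-to-last: lb·bb = lbbb, lbbb·lb = lbbblb, …
Continuing: lbbblblbbblbbblblbbblblbbb · lbbblblbbblbbblb gives term 8.

lbbblblbbblbbblblbbblblbbblbbblblbbblbbblb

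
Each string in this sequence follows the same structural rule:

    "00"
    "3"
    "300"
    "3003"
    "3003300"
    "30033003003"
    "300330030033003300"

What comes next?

Each term (from the third on) is the previous term followed by the one before it: term 3 = 3·00 = 300.
So term 8 is 300330030033003300·30033003003.

30033003003300330030033003003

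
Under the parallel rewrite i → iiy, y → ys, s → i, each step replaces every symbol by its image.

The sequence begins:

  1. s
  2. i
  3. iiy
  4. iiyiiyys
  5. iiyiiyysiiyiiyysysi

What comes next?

Replace each of the 19 characters of iiyiiyysiiyiiyysysi in place — iiy iiy ys iiy iiy ys ys i iiy iiy ys iiy iiy ys ys i ys i iiy — and concatenate.

iiyiiyysiiyiiyysysiiiyiiyysiiyiiyysysiysiiiy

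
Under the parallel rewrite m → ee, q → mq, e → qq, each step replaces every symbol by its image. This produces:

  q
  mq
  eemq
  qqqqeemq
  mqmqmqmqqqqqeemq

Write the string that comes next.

Rewriting the 16 symbols of mqmqmqmqqqqqeemq one by one yields ee mq ee mq ee mq ee mq mq mq mq mq qq qq ee mq; concatenated:

eemqeemqeemqeemqmqmqmqmqqqqqeemq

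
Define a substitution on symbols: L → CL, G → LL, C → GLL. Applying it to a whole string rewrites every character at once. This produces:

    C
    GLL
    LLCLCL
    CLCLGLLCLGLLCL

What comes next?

φ(CLCLGLLCLGLLCL) expands symbol-by-symbol to GLL CL GLL CL LL CL CL GLL CL LL CL CL GLL CL; joining the 14 pieces gives the next term.

GLLCLGLLCLLLCLCLGLLCLLLCLCLGLLCL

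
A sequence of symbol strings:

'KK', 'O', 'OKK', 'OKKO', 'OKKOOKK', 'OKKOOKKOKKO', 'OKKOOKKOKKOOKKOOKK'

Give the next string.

This is a Fibonacci-style word recurrence s(k) = s(k−1)·s(k−2): e.g. O·KK = OKK.
Continuing: OKKOOKKOKKOOKKOOKK · OKKOOKKOKKO gives term 8.

OKKOOKKOKKOOKKOOKKOKKOOKKOKKO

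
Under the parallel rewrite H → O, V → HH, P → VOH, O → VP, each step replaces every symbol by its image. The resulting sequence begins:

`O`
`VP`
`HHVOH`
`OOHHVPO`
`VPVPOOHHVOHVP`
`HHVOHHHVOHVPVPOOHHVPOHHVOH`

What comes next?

Rewriting the 26 symbols of HHVOHHHVOHVPVPOOHHVPOHHVOH one by one yields O O HH VP O O O HH VP O HH VOH HH VOH VP VP O O HH VOH VP O O HH VP O; concatenated:

OOHHVPOOOHHVPOHHVOHHHVOHVPVPOOHHVOHVPOOHHVPO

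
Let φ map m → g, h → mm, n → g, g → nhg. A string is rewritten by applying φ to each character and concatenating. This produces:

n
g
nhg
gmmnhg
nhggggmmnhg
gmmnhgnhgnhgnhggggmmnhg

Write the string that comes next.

nhggggmmnhggmmnhggmmnhggmmnhgnhgnhgnhggggmmnhg

Applying the rule to each of the 23 symbols of gmmnhgnhgnhgnhggggmmnhg gives the pieces nhg g g g mm nhg g mm nhg g mm nhg g mm nhg nhg nhg nhg g g g mm nhg, which concatenate to the answer.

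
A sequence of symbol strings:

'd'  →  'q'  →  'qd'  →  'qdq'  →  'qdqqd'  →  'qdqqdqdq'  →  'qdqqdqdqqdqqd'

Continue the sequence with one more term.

This is a Fibonacci-style word recurrence s(k) = s(k−1)·s(k−2): e.g. q·d = qd.
So term 8 is qdqqdqdqqdqqd·qdqqdqdq.

qdqqdqdqqdqqdqdqqdqdq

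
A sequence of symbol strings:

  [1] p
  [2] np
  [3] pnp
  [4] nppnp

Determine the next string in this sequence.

From term 3 onward, concatenate the second-to-last term with the last: p·np = pnp, np·pnp = nppnp, …
The next term joins pnp and nppnp.

pnpnppnp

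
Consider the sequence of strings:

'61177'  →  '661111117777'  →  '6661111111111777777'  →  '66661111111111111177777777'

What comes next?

Reading off run lengths: 6 runs 1, 2, 3, 4; 1 runs 2, 6, 10, 14; 7 runs 2, 4, 6, 8 — each is linear in n (n = 1, 2, …).
At n = 5 the blocks have lengths 5, 18, 10.

666661111111111111111117777777777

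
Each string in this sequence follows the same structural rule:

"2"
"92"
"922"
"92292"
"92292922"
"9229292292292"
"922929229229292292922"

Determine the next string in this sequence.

9229292292292922929229229292292292

From term 3 onward, concatenate the last term with the second-to-last: 92·2 = 922, 922·92 = 92292, …
The next term joins 922929229229292292922 and 9229292292292.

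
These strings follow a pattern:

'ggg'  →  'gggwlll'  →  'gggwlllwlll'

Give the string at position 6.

gggwlllwlllwlllwlllwlll

Every step adds wlll to the end: s(k+1) = s(k)·wlll.
From gggwlllwlll, 3 further steps: gggwlllwlll → gggwlllwlllwlll → gggwlllwlllwlllwlll → (answer).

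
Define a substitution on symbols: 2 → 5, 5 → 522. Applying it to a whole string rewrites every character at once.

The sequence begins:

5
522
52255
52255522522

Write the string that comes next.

522555225225225552255

Apply φ to 52255522522 symbol by symbol: 5→522, 2→5, 2→5, 5→522, 5→522, 5→522, 2→5, 2→5, 5→522, 2→5, 2→5; joined: 522 5 5 522 522 522 5 5 522 5 5.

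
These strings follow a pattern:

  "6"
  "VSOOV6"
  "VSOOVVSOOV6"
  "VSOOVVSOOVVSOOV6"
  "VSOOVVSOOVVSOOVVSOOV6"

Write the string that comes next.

The strings grow by a fixed prefix VSOOV each time.
One more step from VSOOVVSOOVVSOOVVSOOV6 gives the answer.

VSOOVVSOOVVSOOVVSOOVVSOOV6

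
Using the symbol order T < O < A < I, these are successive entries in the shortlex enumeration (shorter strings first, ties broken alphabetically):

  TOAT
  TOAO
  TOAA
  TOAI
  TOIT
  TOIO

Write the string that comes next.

The successor of TOIO increments the rightmost position that isn't already I and resets every position after it to T.

TOIA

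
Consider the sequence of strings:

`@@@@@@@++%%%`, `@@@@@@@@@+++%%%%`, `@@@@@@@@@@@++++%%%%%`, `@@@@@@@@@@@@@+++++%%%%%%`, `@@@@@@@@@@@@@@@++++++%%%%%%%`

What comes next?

Reading off run lengths: @ runs 7, 9, 11, 13, 15; + runs 2, 3, 4, 5, 6; % runs 3, 4, 5, 6, 7 — each is linear in n, where the shown terms are n = 3, 4, 5, 6, 7.
Setting n = 8 gives 17, 7, 8 characters in each block.

@@@@@@@@@@@@@@@@@+++++++%%%%%%%%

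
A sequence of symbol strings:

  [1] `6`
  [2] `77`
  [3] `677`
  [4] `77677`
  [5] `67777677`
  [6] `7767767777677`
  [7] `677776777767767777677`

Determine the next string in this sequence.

This is a Fibonacci-style word recurrence s(k) = s(k−2)·s(k−1): e.g. 6·77 = 677.
So term 8 is 7767767777677·677776777767767777677.

7767767777677677776777767767777677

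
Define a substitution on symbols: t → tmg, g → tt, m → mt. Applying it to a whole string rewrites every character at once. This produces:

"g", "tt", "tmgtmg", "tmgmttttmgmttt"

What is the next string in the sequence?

tmgmtttmttmgtmgtmgtmgmtttmttmgtmgtmg

Applying the rule to each of the 14 symbols of tmgmttttmgmttt gives the pieces tmg mt tt mt tmg tmg tmg tmg mt tt mt tmg tmg tmg, which concatenate to the answer.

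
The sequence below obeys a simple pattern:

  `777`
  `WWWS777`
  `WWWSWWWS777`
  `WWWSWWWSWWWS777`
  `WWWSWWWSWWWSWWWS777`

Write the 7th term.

Every step adds WWWS at the front: s(k+1) = WWWS·s(k).
From WWWSWWWSWWWSWWWS777, 2 further steps: WWWSWWWSWWWSWWWS777 → WWWSWWWSWWWSWWWSWWWS777 → (answer).

WWWSWWWSWWWSWWWSWWWSWWWS777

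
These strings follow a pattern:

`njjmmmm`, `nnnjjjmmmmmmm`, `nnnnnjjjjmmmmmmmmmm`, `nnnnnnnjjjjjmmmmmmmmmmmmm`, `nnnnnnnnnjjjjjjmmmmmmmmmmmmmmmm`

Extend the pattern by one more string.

Reading off run lengths: n runs 1, 3, 5, 7, 9; j runs 2, 3, 4, 5, 6; m runs 4, 7, 10, 13, 16 — each is linear in n (n = 1, 2, …).
At n = 6 the blocks have lengths 11, 7, 19.

nnnnnnnnnnnjjjjjjjmmmmmmmmmmmmmmmmmmm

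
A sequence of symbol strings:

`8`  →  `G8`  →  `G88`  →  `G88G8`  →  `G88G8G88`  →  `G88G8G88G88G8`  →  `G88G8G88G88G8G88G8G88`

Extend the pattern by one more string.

Each term (from the third on) is the previous term followed by the one before it: term 3 = G8·8 = G88.
The next term joins G88G8G88G88G8G88G8G88 and G88G8G88G88G8.

G88G8G88G88G8G88G8G88G88G8G88G88G8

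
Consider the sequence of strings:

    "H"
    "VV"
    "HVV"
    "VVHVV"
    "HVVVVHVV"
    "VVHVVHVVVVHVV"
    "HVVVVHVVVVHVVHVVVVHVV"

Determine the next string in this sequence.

VVHVVHVVVVHVVHVVVVHVVVVHVVHVVVVHVV

Each term (from the third on) is the two preceding terms concatenated in order: term 3 = H·VV = HVV.
So term 8 is VVHVVHVVVVHVV·HVVVVHVVVVHVVHVVVVHVV.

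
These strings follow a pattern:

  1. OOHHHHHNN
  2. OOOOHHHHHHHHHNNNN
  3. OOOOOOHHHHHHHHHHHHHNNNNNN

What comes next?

Reading off run lengths: O runs 2, 4, 6; H runs 5, 9, 13; N runs 2, 4, 6 — each is linear in n (n = 1, 2, …).
At n = 4 the blocks have lengths 8, 17, 8.

OOOOOOOOHHHHHHHHHHHHHHHHHNNNNNNNN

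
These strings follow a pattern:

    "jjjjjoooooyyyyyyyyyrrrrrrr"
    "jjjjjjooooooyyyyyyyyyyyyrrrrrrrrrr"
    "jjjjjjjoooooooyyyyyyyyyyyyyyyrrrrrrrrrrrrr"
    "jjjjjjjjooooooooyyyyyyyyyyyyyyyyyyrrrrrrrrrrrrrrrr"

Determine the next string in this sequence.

jjjjjjjjjoooooooooyyyyyyyyyyyyyyyyyyyyyrrrrrrrrrrrrrrrrrrr

The n-th term is n+3 j's then n+3 o's then 3n+3 y's then 3n+1 r's, where the shown terms are n = 2, 3, 4, 5.
At n = 6 the blocks have lengths 9, 9, 21, 19.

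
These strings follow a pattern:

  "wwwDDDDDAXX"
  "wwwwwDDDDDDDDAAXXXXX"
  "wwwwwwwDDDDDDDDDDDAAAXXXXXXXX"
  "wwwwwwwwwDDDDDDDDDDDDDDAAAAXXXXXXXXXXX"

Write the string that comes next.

The n-th term is 2n+1 w's then 3n+2 D's then n A's then 3n-1 X's (n = 1, 2, …).
For the next term, n = 5, so the run lengths are 11, 17, 5, 14.

wwwwwwwwwwwDDDDDDDDDDDDDDDDDAAAAAXXXXXXXXXXXXXX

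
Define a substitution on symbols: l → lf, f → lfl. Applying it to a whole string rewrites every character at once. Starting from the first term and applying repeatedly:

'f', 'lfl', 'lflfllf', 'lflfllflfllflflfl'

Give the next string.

lflfllflfllflflfllflfllflflfllflfllflfllf

φ(lflfllflfllflflfl) expands symbol-by-symbol to lf lfl lf lfl lf lf lfl lf lfl lf lf lfl lf lfl lf lfl lf; joining the 17 pieces gives the next term.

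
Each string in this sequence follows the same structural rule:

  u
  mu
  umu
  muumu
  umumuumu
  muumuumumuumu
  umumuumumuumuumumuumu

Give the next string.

From term 3 onward, concatenate the second-to-last term with the last: u·mu = umu, mu·umu = muumu, …
The next term joins muumuumumuumu and umumuumumuumuumumuumu.

muumuumumuumuumumuumumuumuumumuumu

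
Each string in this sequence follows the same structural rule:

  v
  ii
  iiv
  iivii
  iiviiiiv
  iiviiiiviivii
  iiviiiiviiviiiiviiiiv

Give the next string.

From term 3 onward, concatenate the last term with the second-to-last: ii·v = iiv, iiv·ii = iivii, …
The next term joins iiviiiiviiviiiiviiiiv and iiviiiiviivii.

iiviiiiviiviiiiviiiiviiviiiiviivii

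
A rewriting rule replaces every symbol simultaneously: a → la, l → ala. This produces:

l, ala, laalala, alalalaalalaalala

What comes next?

Applying the rule to each of the 17 symbols of alalalaalalaalala gives the pieces la ala la ala la ala la la ala la ala la la ala la ala la, which concatenate to the answer.

laalalaalalaalalalaalalaalalalaalalaalala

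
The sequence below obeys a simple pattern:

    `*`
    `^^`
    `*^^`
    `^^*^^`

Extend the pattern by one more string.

This is a Fibonacci-style word recurrence s(k) = s(k−2)·s(k−1): e.g. *·^^ = *^^.
The next term joins *^^ and ^^*^^.

*^^^^*^^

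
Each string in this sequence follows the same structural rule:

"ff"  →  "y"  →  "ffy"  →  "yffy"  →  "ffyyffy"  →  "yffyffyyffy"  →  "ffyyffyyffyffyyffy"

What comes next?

This is a Fibonacci-style word recurrence s(k) = s(k−2)·s(k−1): e.g. ff·y = ffy.
The next term joins yffyffyyffy and ffyyffyyffyffyyffy.

yffyffyyffyffyyffyyffyffyyffy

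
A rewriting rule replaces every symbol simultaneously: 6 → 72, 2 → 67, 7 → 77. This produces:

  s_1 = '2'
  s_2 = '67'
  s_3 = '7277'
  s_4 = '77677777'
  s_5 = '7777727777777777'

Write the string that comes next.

Rewriting the 16 symbols of 7777727777777777 one by one yields 77 77 77 77 77 67 77 77 77 77 77 77 77 77 77 77; concatenated:

77777777776777777777777777777777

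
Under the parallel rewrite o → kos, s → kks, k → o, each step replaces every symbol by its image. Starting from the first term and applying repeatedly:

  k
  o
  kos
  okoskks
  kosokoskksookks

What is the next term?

okoskkskosokoskksookkskoskosookks

Applying the rule to each of the 15 symbols of kosokoskksookks gives the pieces o kos kks kos o kos kks o o kks kos kos o o kks, which concatenate to the answer.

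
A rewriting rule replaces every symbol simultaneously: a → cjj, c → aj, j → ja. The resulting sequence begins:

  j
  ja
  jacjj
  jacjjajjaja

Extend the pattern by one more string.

jacjjajjajacjjjajacjjjacjj

Apply φ to jacjjajjaja symbol by symbol: j→ja, a→cjj, c→aj, j→ja, j→ja, a→cjj, j→ja, j→ja, a→cjj, j→ja, a→cjj; joined: ja cjj aj ja ja cjj ja ja cjj ja cjj.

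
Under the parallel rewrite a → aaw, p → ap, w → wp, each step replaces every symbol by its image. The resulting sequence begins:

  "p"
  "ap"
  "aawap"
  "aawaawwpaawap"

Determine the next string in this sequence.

aawaawwpaawaawwpwpapaawaawwpaawap

φ(aawaawwpaawap) expands symbol-by-symbol to aaw aaw wp aaw aaw wp wp ap aaw aaw wp aaw ap; joining the 13 pieces gives the next term.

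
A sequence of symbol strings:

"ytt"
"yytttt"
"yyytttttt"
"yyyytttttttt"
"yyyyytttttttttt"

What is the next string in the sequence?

The n-th term is n y's then 2n t's (n = 1, 2, …).
For the next term, n = 6, so the run lengths are 6, 12.

yyyyyytttttttttttt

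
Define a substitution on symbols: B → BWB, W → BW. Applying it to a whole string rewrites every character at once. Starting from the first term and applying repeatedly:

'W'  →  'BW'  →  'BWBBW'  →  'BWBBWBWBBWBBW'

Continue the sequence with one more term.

φ(BWBBWBWBBWBBW) expands symbol-by-symbol to BWB BW BWB BWB BW BWB BW BWB BWB BW BWB BWB BW; joining the 13 pieces gives the next term.

BWBBWBWBBWBBWBWBBWBWBBWBBWBWBBWBBW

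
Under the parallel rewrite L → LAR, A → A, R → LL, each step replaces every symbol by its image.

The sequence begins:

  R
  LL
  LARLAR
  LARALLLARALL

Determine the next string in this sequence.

LARALLALARLARLARALLALARLAR

Apply φ to LARALLLARALL symbol by symbol: L→LAR, A→A, R→LL, A→A, L→LAR, L→LAR, L→LAR, A→A, R→LL, A→A, L→LAR, L→LAR; joined: LAR A LL A LAR LAR LAR A LL A LAR LAR.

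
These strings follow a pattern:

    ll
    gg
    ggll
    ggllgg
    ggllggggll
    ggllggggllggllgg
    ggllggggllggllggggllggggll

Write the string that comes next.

ggllggggllggllggggllggggllggllggggllggllgg

From term 3 onward, concatenate the last term with the second-to-last: gg·ll = ggll, ggll·gg = ggllgg, …
Continuing: ggllggggllggllggggllggggll · ggllggggllggllgg gives term 8.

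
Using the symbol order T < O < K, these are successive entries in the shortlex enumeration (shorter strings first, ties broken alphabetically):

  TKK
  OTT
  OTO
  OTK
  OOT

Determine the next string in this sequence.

OOO

Treat OOT as a base-3 numeral over the given alphabet and add one, carrying through any trailing K's.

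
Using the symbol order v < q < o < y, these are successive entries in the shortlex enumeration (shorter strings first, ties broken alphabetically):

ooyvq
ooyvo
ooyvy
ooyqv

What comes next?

ooyqq

Treat ooyqv as a base-4 numeral over the given alphabet and add one, carrying through any trailing y's.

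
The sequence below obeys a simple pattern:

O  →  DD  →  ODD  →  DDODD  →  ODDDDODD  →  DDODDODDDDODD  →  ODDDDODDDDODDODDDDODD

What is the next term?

Each term (from the third on) is the two preceding terms concatenated in order: term 3 = O·DD = ODD.
Continuing: DDODDODDDDODD · ODDDDODDDDODDODDDDODD gives term 8.

DDODDODDDDODDODDDDODDDDODDODDDDODD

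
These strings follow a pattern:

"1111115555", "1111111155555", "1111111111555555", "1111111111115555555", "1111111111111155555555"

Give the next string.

1111111111111111555555555

Each string has the form 1^{2n} 5^{n+1}, where the shown terms are n = 3, 4, 5, 6, 7.
At n = 8 the blocks have lengths 16, 9.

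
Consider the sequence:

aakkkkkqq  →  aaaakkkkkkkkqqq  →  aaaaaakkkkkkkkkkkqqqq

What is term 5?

Term n consists of 2n a's, followed by 3n+2 k's, followed by n+1 q's (n = 1, 2, …).
Setting n = 5 gives 10, 17, 6 characters in each block.

aaaaaaaaaakkkkkkkkkkkkkkkkkqqqqqq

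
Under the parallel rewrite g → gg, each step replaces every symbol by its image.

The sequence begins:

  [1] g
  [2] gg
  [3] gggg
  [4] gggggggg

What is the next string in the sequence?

gggggggggggggggg

Apply φ to gggggggg symbol by symbol: g→gg, g→gg, g→gg, g→gg, g→gg, g→gg, g→gg, g→gg; joined: gg gg gg gg gg gg gg gg.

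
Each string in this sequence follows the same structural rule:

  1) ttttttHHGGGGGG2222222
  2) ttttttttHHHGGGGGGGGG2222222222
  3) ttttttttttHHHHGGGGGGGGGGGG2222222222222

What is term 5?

Reading off run lengths: t runs 6, 8, 10; H runs 2, 3, 4; G runs 6, 9, 12; 2 runs 7, 10, 13 — each is linear in n, where the shown terms are n = 2, 3, 4.
Setting n = 6 gives 14, 6, 18, 19 characters in each block.

ttttttttttttttHHHHHHGGGGGGGGGGGGGGGGGG2222222222222222222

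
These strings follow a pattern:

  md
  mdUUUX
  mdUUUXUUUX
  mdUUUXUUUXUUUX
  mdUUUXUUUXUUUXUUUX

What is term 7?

mdUUUXUUUXUUUXUUUXUUUXUUUX

Each term is the previous one with UUUX appended.
From mdUUUXUUUXUUUXUUUX, 2 further steps: mdUUUXUUUXUUUXUUUX → mdUUUXUUUXUUUXUUUXUUUX → (answer).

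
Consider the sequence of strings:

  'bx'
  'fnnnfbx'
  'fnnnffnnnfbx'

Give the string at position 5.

fnnnffnnnffnnnffnnnfbx

Every step adds fnnnf at the front: s(k+1) = fnnnf·s(k).
From fnnnffnnnfbx, 2 further steps: fnnnffnnnfbx → fnnnffnnnffnnnfbx → (answer).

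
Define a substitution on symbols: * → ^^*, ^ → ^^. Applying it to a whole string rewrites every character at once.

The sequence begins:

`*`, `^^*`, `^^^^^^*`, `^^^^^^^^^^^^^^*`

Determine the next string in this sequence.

^^^^^^^^^^^^^^^^^^^^^^^^^^^^^^*

Replace each of the 15 characters of ^^^^^^^^^^^^^^* in place — ^^ ^^ ^^ ^^ ^^ ^^ ^^ ^^ ^^ ^^ ^^ ^^ ^^ ^^ ^^* — and concatenate.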